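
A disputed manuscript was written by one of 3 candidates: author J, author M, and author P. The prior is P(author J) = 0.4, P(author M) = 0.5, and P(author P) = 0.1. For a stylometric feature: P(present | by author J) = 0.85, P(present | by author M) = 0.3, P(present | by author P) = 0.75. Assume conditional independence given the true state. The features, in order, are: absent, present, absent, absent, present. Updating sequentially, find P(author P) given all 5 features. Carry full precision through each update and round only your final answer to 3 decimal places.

After 'absent': normaliser = 0.15·0.4000 + 0.7·0.5000 + 0.25·0.1000; P(author J) ≈ 0.1379, P(author M) ≈ 0.8046, P(author P) ≈ 0.0575
After 'present': normaliser = 0.85·0.1379 + 0.3·0.8046 + 0.75·0.0575; P(author J) ≈ 0.2918, P(author M) ≈ 0.6009, P(author P) ≈ 0.1073
After 'absent': normaliser = 0.15·0.2918 + 0.7·0.6009 + 0.25·0.1073; P(author J) ≈ 0.0891, P(author M) ≈ 0.8563, P(author P) ≈ 0.0546
After 'absent': normaliser = 0.15·0.0891 + 0.7·0.8563 + 0.25·0.0546; P(author J) ≈ 0.0213, P(author M) ≈ 0.9569, P(author P) ≈ 0.0218
After 'present': normaliser = 0.85·0.0213 + 0.3·0.9569 + 0.75·0.0218; P(author J) ≈ 0.0564, P(author M) ≈ 0.8927, P(author P) ≈ 0.0508

0.051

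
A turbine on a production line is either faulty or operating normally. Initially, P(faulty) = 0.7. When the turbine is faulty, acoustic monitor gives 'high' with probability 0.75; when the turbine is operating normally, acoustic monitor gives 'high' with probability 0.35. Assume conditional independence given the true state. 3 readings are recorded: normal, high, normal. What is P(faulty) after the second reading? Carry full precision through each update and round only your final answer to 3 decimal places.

0.658

After 'normal': P(faulty) = 0.25·0.7000 / (0.25·0.7000 + 0.65·0.3000) ≈ 0.4730
After 'high': P(faulty) = 0.75·0.4730 / (0.75·0.4730 + 0.35·0.5270) ≈ 0.6579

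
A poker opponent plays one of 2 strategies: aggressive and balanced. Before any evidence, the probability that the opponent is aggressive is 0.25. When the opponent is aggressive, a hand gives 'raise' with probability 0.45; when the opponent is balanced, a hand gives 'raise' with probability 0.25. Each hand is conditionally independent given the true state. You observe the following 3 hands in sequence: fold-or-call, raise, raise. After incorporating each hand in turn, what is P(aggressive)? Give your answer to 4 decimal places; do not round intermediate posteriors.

0.4420

Apply Bayes' rule sequentially, carrying P(aggressive) forward.
After 'fold-or-call': P(aggressive) = 0.55·0.2500 / (0.55·0.2500 + 0.75·0.7500) ≈ 0.1964
After 'raise': P(aggressive) = 0.45·0.1964 / (0.45·0.1964 + 0.25·0.8036) ≈ 0.3056
After 'raise': P(aggressive) = 0.45·0.3056 / (0.45·0.3056 + 0.25·0.6944) ≈ 0.4420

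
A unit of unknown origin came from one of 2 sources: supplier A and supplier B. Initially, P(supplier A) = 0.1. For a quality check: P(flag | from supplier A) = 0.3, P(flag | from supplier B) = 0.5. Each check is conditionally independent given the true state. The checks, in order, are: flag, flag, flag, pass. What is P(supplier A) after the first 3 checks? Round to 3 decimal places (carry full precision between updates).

0.023

Each posterior becomes the prior for the next update.
After 'flag': P(supplier A) = 0.3·0.1000 / (0.3·0.1000 + 0.5·0.9000) ≈ 0.0625
After 'flag': P(supplier A) = 0.3·0.0625 / (0.3·0.0625 + 0.5·0.9375) ≈ 0.0385
After 'flag': P(supplier A) = 0.3·0.0385 / (0.3·0.0385 + 0.5·0.9615) ≈ 0.0234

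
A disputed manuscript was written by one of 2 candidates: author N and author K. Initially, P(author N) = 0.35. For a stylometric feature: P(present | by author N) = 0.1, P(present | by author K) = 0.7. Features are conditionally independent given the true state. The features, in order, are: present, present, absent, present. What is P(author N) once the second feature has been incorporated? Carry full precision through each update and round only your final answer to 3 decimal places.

0.011

After 'present': P(author N) = 0.1·0.3500 / (0.1·0.3500 + 0.7·0.6500) ≈ 0.0714
After 'present': P(author N) = 0.1·0.0714 / (0.1·0.0714 + 0.7·0.9286) ≈ 0.0109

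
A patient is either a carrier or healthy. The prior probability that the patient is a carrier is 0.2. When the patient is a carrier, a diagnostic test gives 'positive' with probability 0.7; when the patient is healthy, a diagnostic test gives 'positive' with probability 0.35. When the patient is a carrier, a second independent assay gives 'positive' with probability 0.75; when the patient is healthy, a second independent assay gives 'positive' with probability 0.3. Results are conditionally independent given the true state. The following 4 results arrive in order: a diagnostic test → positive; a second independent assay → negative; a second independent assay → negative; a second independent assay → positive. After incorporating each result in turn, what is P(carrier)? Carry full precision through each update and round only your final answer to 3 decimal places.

0.138

After a diagnostic test='positive': P(carrier) = 0.7·0.2000 / (0.7·0.2000 + 0.35·0.8000) ≈ 0.3333
After a second independent assay='negative': P(carrier) = 0.25·0.3333 / (0.25·0.3333 + 0.7·0.6667) ≈ 0.1515
After a second independent assay='negative': P(carrier) = 0.25·0.1515 / (0.25·0.1515 + 0.7·0.8485) ≈ 0.0600
After a second independent assay='positive': P(carrier) = 0.75·0.0600 / (0.75·0.0600 + 0.3·0.9400) ≈ 0.1375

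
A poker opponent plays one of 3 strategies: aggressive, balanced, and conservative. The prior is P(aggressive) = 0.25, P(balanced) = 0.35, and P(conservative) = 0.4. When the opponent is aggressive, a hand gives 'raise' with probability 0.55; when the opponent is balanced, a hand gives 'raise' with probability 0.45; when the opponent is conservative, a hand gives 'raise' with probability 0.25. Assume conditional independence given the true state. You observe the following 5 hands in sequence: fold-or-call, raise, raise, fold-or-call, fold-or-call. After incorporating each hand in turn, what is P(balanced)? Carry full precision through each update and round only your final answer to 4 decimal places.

0.4034

Apply Bayes' rule sequentially, carrying P(balanced) forward.
After 'fold-or-call': normaliser = 0.45·0.2500 + 0.55·0.3500 + 0.75·0.4000; P(aggressive) ≈ 0.1860, P(balanced) ≈ 0.3182, P(conservative) ≈ 0.4959
After 'raise': normaliser = 0.55·0.1860 + 0.45·0.3182 + 0.25·0.4959; P(aggressive) ≈ 0.2768, P(balanced) ≈ 0.3876, P(conservative) ≈ 0.3356
After 'raise': normaliser = 0.55·0.2768 + 0.45·0.3876 + 0.25·0.3356; P(aggressive) ≈ 0.3709, P(balanced) ≈ 0.4248, P(conservative) ≈ 0.2043
After 'fold-or-call': normaliser = 0.45·0.3709 + 0.55·0.4248 + 0.75·0.2043; P(aggressive) ≈ 0.3014, P(balanced) ≈ 0.4219, P(conservative) ≈ 0.2767
After 'fold-or-call': normaliser = 0.45·0.3014 + 0.55·0.4219 + 0.75·0.2767; P(aggressive) ≈ 0.2358, P(balanced) ≈ 0.4034, P(conservative) ≈ 0.3608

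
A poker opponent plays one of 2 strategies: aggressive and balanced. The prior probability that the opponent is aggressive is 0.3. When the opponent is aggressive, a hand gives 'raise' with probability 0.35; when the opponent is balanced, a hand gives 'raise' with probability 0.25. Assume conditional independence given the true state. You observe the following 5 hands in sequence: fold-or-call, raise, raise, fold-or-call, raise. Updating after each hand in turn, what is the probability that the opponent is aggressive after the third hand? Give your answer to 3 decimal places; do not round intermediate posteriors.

0.421

After 'fold-or-call': P(aggressive) = 0.65·0.3000 / (0.65·0.3000 + 0.75·0.7000) ≈ 0.2708
After 'raise': P(aggressive) = 0.35·0.2708 / (0.35·0.2708 + 0.25·0.7292) ≈ 0.3421
After 'raise': P(aggressive) = 0.35·0.3421 / (0.35·0.3421 + 0.25·0.6579) ≈ 0.4213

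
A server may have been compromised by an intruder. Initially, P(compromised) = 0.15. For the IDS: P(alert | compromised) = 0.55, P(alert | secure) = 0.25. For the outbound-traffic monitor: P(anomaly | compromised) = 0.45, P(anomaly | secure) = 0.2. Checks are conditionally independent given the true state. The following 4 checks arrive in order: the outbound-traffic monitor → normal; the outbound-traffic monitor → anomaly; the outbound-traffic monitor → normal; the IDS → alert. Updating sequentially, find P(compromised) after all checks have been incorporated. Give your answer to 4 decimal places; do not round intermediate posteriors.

0.2922

After the outbound-traffic monitor='normal': P(compromised) = 0.55·0.1500 / (0.55·0.1500 + 0.8·0.8500) ≈ 0.1082
After the outbound-traffic monitor='anomaly': P(compromised) = 0.45·0.1082 / (0.45·0.1082 + 0.2·0.8918) ≈ 0.2144
After the outbound-traffic monitor='normal': P(compromised) = 0.55·0.2144 / (0.55·0.2144 + 0.8·0.7856) ≈ 0.1580
After the IDS='alert': P(compromised) = 0.55·0.1580 / (0.55·0.1580 + 0.25·0.8420) ≈ 0.2922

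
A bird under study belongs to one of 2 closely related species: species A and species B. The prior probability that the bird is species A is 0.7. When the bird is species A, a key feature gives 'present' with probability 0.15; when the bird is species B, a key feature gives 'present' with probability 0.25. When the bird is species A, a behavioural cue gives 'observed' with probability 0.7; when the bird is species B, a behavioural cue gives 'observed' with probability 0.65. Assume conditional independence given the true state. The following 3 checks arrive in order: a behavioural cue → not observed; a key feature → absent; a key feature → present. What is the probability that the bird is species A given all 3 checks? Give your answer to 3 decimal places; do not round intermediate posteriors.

0.576

Each posterior becomes the prior for the next update.
After a behavioural cue='not observed': P(species A) = 0.3·0.7000 / (0.3·0.7000 + 0.35·0.3000) ≈ 0.6667
After a key feature='absent': P(species A) = 0.85·0.6667 / (0.85·0.6667 + 0.75·0.3333) ≈ 0.6939
After a key feature='present': P(species A) = 0.15·0.6939 / (0.15·0.6939 + 0.25·0.3061) ≈ 0.5763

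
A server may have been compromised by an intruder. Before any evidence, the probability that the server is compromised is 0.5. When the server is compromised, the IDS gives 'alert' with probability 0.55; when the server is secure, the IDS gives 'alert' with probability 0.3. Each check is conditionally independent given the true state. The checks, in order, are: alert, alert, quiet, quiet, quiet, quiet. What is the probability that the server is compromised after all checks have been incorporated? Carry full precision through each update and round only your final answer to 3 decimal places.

After 'alert': P(compromised) = 0.55·0.5000 / (0.55·0.5000 + 0.3·0.5000) ≈ 0.6471
After 'alert': P(compromised) = 0.55·0.6471 / (0.55·0.6471 + 0.3·0.3529) ≈ 0.7707
After 'quiet': P(compromised) = 0.45·0.7707 / (0.45·0.7707 + 0.7·0.2293) ≈ 0.6836
After 'quiet': P(compromised) = 0.45·0.6836 / (0.45·0.6836 + 0.7·0.3164) ≈ 0.5814
After 'quiet': P(compromised) = 0.45·0.5814 / (0.45·0.5814 + 0.7·0.4186) ≈ 0.4717
After 'quiet': P(compromised) = 0.45·0.4717 / (0.45·0.4717 + 0.7·0.5283) ≈ 0.3647

0.365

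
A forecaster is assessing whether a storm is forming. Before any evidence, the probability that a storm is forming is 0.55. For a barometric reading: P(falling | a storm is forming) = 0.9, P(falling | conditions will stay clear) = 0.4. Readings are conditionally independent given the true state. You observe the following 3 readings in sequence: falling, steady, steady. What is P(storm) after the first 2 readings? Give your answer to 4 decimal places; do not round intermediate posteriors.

Apply Bayes' rule sequentially, carrying P(storm) forward.
After 'falling': P(storm) = 0.9·0.5500 / (0.9·0.5500 + 0.4·0.4500) ≈ 0.7333
After 'steady': P(storm) = 0.1·0.7333 / (0.1·0.7333 + 0.6·0.2667) ≈ 0.3143

0.3143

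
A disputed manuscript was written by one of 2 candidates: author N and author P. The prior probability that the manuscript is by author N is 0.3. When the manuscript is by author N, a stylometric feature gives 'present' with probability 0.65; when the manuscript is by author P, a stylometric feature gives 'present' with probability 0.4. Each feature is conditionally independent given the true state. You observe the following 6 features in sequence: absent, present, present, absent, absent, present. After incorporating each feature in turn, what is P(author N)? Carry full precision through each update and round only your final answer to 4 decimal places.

0.2674

Each posterior becomes the prior for the next update.
After 'absent': P(author N) = 0.35·0.3000 / (0.35·0.3000 + 0.6·0.7000) ≈ 0.2000
After 'present': P(author N) = 0.65·0.2000 / (0.65·0.2000 + 0.4·0.8000) ≈ 0.2889
After 'present': P(author N) = 0.65·0.2889 / (0.65·0.2889 + 0.4·0.7111) ≈ 0.3976
After 'absent': P(author N) = 0.35·0.3976 / (0.35·0.3976 + 0.6·0.6024) ≈ 0.2780
After 'absent': P(author N) = 0.35·0.2780 / (0.35·0.2780 + 0.6·0.7220) ≈ 0.1834
After 'present': P(author N) = 0.65·0.1834 / (0.65·0.1834 + 0.4·0.8166) ≈ 0.2674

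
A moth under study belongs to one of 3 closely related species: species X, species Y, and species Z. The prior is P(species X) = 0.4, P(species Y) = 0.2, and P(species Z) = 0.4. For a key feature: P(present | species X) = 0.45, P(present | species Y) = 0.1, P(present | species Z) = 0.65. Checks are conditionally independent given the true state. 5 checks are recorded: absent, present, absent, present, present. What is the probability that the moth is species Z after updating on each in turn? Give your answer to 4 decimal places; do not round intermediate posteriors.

After 'absent': normaliser = 0.55·0.4000 + 0.9·0.2000 + 0.35·0.4000; P(species X) ≈ 0.4074, P(species Y) ≈ 0.3333, P(species Z) ≈ 0.2593
After 'present': normaliser = 0.45·0.4074 + 0.1·0.3333 + 0.65·0.2593; P(species X) ≈ 0.4760, P(species Y) ≈ 0.0865, P(species Z) ≈ 0.4375
After 'absent': normaliser = 0.55·0.4760 + 0.9·0.0865 + 0.35·0.4375; P(species X) ≈ 0.5312, P(species Y) ≈ 0.1580, P(species Z) ≈ 0.3107
After 'present': normaliser = 0.45·0.5312 + 0.1·0.1580 + 0.65·0.3107; P(species X) ≈ 0.5233, P(species Y) ≈ 0.0346, P(species Z) ≈ 0.4421
After 'present': normaliser = 0.45·0.5233 + 0.1·0.0346 + 0.65·0.4421; P(species X) ≈ 0.4474, P(species Y) ≈ 0.0066, P(species Z) ≈ 0.5460

0.5460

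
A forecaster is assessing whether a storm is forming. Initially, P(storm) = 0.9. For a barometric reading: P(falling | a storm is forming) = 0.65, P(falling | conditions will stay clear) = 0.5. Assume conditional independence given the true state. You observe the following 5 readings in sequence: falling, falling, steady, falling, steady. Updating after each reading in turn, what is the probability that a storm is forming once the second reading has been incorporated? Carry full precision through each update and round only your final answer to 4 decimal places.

0.9383

After 'falling': P(storm) = 0.65·0.9000 / (0.65·0.9000 + 0.5·0.1000) ≈ 0.9213
After 'falling': P(storm) = 0.65·0.9213 / (0.65·0.9213 + 0.5·0.0787) ≈ 0.9383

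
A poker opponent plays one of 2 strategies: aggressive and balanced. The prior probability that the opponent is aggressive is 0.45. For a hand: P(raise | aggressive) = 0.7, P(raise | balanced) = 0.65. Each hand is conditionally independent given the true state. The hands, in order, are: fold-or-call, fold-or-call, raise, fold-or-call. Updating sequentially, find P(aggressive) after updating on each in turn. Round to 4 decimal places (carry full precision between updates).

0.3569

After 'fold-or-call': P(aggressive) = 0.3·0.4500 / (0.3·0.4500 + 0.35·0.5500) ≈ 0.4122
After 'fold-or-call': P(aggressive) = 0.3·0.4122 / (0.3·0.4122 + 0.35·0.5878) ≈ 0.3754
After 'raise': P(aggressive) = 0.7·0.3754 / (0.7·0.3754 + 0.65·0.6246) ≈ 0.3930
After 'fold-or-call': P(aggressive) = 0.3·0.3930 / (0.3·0.3930 + 0.35·0.6070) ≈ 0.3569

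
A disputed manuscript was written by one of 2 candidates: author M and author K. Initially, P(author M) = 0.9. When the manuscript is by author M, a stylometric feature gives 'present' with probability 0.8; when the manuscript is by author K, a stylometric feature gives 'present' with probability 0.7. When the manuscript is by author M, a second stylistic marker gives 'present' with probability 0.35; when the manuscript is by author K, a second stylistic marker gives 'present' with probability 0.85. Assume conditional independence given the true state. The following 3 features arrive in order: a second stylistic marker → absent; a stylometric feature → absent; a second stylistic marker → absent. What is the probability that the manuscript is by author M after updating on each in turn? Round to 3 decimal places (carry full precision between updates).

After a second stylistic marker='absent': P(author M) = 0.65·0.9000 / (0.65·0.9000 + 0.15·0.1000) ≈ 0.9750
After a stylometric feature='absent': P(author M) = 0.2·0.9750 / (0.2·0.9750 + 0.3·0.0250) ≈ 0.9630
After a second stylistic marker='absent': P(author M) = 0.65·0.9630 / (0.65·0.9630 + 0.15·0.0370) ≈ 0.9912

0.991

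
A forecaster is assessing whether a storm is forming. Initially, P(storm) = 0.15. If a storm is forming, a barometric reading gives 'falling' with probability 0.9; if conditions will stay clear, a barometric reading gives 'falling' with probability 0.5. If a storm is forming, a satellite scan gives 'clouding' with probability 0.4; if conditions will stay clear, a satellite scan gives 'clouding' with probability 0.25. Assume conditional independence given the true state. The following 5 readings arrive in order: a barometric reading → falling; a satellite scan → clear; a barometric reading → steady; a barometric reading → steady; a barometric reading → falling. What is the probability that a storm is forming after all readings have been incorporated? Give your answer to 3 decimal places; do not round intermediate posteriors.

0.018

After a barometric reading='falling': P(storm) = 0.9·0.1500 / (0.9·0.1500 + 0.5·0.8500) ≈ 0.2411
After a satellite scan='clear': P(storm) = 0.6·0.2411 / (0.6·0.2411 + 0.75·0.7589) ≈ 0.2026
After a barometric reading='steady': P(storm) = 0.1·0.2026 / (0.1·0.2026 + 0.5·0.7974) ≈ 0.0484
After a barometric reading='steady': P(storm) = 0.1·0.0484 / (0.1·0.0484 + 0.5·0.9516) ≈ 0.0101
After a barometric reading='falling': P(storm) = 0.9·0.0101 / (0.9·0.0101 + 0.5·0.9899) ≈ 0.0180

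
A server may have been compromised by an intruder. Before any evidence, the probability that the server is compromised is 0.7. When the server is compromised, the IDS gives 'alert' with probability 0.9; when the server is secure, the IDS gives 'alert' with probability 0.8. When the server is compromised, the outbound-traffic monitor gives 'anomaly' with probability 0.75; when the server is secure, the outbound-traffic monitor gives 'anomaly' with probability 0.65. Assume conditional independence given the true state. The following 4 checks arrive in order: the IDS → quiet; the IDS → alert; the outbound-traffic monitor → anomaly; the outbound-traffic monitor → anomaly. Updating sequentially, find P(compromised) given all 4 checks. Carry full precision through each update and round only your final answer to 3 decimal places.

Apply Bayes' rule sequentially, carrying P(compromised) forward.
After the IDS='quiet': P(compromised) = 0.1·0.7000 / (0.1·0.7000 + 0.2·0.3000) ≈ 0.5385
After the IDS='alert': P(compromised) = 0.9·0.5385 / (0.9·0.5385 + 0.8·0.4615) ≈ 0.5676
After the outbound-traffic monitor='anomaly': P(compromised) = 0.75·0.5676 / (0.75·0.5676 + 0.65·0.4324) ≈ 0.6023
After the outbound-traffic monitor='anomaly': P(compromised) = 0.75·0.6023 / (0.75·0.6023 + 0.65·0.3977) ≈ 0.6360

0.636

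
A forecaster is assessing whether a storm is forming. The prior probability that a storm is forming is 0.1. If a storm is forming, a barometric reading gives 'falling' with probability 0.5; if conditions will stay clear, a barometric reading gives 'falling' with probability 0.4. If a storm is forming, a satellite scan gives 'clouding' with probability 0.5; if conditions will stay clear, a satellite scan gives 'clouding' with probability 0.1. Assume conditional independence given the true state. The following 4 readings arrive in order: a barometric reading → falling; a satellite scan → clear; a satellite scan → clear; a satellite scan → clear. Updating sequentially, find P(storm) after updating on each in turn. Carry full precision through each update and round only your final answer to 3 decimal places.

0.023

After a barometric reading='falling': P(storm) = 0.5·0.1000 / (0.5·0.1000 + 0.4·0.9000) ≈ 0.1220
After a satellite scan='clear': P(storm) = 0.5·0.1220 / (0.5·0.1220 + 0.9·0.8780) ≈ 0.0716
After a satellite scan='clear': P(storm) = 0.5·0.0716 / (0.5·0.0716 + 0.9·0.9284) ≈ 0.0411
After a satellite scan='clear': P(storm) = 0.5·0.0411 / (0.5·0.0411 + 0.9·0.9589) ≈ 0.0233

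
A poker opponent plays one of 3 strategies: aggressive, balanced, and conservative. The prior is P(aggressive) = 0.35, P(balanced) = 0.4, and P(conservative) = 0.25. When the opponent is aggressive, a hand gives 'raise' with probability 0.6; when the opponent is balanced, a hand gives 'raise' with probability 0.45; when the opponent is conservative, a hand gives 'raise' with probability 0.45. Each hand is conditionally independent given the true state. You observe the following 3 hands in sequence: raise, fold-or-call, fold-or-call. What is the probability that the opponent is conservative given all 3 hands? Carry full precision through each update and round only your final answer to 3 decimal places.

0.279

After 'raise': normaliser = 0.6·0.3500 + 0.45·0.4000 + 0.45·0.2500; P(aggressive) ≈ 0.4179, P(balanced) ≈ 0.3582, P(conservative) ≈ 0.2239
After 'fold-or-call': normaliser = 0.4·0.4179 + 0.55·0.3582 + 0.55·0.2239; P(aggressive) ≈ 0.3430, P(balanced) ≈ 0.4043, P(conservative) ≈ 0.2527
After 'fold-or-call': normaliser = 0.4·0.3430 + 0.55·0.4043 + 0.55·0.2527; P(aggressive) ≈ 0.2752, P(balanced) ≈ 0.4460, P(conservative) ≈ 0.2788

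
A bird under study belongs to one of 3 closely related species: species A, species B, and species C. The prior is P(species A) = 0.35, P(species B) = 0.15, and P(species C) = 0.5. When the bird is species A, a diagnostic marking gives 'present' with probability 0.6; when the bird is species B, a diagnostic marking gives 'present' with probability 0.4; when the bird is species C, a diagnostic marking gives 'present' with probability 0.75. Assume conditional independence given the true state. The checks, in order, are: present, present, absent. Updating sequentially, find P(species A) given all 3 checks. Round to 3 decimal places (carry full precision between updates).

0.373

After 'present': normaliser = 0.6·0.3500 + 0.4·0.1500 + 0.75·0.5000; P(species A) ≈ 0.3256, P(species B) ≈ 0.0930, P(species C) ≈ 0.5814
After 'present': normaliser = 0.6·0.3256 + 0.4·0.0930 + 0.75·0.5814; P(species A) ≈ 0.2922, P(species B) ≈ 0.0557, P(species C) ≈ 0.6522
After 'absent': normaliser = 0.4·0.2922 + 0.6·0.0557 + 0.25·0.6522; P(species A) ≈ 0.3730, P(species B) ≈ 0.1066, P(species C) ≈ 0.5204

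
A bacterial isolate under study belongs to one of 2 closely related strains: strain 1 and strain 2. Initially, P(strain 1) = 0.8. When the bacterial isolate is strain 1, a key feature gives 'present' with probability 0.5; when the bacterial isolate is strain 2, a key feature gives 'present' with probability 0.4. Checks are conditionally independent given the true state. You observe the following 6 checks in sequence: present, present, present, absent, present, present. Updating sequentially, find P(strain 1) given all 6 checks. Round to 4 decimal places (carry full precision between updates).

0.9105

Apply Bayes' rule sequentially, carrying P(strain 1) forward.
After 'present': P(strain 1) = 0.5·0.8000 / (0.5·0.8000 + 0.4·0.2000) ≈ 0.8333
After 'present': P(strain 1) = 0.5·0.8333 / (0.5·0.8333 + 0.4·0.1667) ≈ 0.8621
After 'present': P(strain 1) = 0.5·0.8621 / (0.5·0.8621 + 0.4·0.1379) ≈ 0.8865
After 'absent': P(strain 1) = 0.5·0.8865 / (0.5·0.8865 + 0.6·0.1135) ≈ 0.8669
After 'present': P(strain 1) = 0.5·0.8669 / (0.5·0.8669 + 0.4·0.1331) ≈ 0.8906
After 'present': P(strain 1) = 0.5·0.8906 / (0.5·0.8906 + 0.4·0.1094) ≈ 0.9105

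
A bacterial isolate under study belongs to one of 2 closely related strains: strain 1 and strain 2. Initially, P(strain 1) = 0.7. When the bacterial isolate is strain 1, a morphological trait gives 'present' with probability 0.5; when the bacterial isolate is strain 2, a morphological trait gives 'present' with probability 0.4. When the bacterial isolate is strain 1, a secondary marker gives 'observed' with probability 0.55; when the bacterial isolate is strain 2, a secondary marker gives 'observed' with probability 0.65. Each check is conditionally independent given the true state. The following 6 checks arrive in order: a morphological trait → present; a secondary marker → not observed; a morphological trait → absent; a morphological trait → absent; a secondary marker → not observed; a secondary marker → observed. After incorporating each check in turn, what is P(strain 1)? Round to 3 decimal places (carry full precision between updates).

After a morphological trait='present': P(strain 1) = 0.5·0.7000 / (0.5·0.7000 + 0.4·0.3000) ≈ 0.7447
After a secondary marker='not observed': P(strain 1) = 0.45·0.7447 / (0.45·0.7447 + 0.35·0.2553) ≈ 0.7895
After a morphological trait='absent': P(strain 1) = 0.5·0.7895 / (0.5·0.7895 + 0.6·0.2105) ≈ 0.7576
After a morphological trait='absent': P(strain 1) = 0.5·0.7576 / (0.5·0.7576 + 0.6·0.2424) ≈ 0.7225
After a secondary marker='not observed': P(strain 1) = 0.45·0.7225 / (0.45·0.7225 + 0.35·0.2775) ≈ 0.7700
After a secondary marker='observed': P(strain 1) = 0.55·0.7700 / (0.55·0.7700 + 0.65·0.2300) ≈ 0.7391

0.739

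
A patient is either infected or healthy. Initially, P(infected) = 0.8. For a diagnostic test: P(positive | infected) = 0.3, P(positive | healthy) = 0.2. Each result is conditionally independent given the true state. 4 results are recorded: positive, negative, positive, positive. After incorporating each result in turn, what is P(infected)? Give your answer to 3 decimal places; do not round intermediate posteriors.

0.922

Each posterior becomes the prior for the next update.
After 'positive': P(infected) = 0.3·0.8000 / (0.3·0.8000 + 0.2·0.2000) ≈ 0.8571
After 'negative': P(infected) = 0.7·0.8571 / (0.7·0.8571 + 0.8·0.1429) ≈ 0.8400
After 'positive': P(infected) = 0.3·0.8400 / (0.3·0.8400 + 0.2·0.1600) ≈ 0.8873
After 'positive': P(infected) = 0.3·0.8873 / (0.3·0.8873 + 0.2·0.1127) ≈ 0.9220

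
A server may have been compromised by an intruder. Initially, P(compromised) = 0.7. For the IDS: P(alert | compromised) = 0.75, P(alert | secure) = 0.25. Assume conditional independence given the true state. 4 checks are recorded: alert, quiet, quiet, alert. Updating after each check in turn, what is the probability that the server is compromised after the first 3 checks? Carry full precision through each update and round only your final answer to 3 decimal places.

0.438

After 'alert': P(compromised) = 0.75·0.7000 / (0.75·0.7000 + 0.25·0.3000) ≈ 0.8750
After 'quiet': P(compromised) = 0.25·0.8750 / (0.25·0.8750 + 0.75·0.1250) ≈ 0.7000
After 'quiet': P(compromised) = 0.25·0.7000 / (0.25·0.7000 + 0.75·0.3000) ≈ 0.4375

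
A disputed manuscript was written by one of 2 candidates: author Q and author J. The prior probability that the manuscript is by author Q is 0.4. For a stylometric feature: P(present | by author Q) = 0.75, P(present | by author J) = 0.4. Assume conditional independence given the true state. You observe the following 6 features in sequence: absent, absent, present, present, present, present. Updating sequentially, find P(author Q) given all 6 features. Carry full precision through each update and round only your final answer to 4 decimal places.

After 'absent': P(author Q) = 0.25·0.4000 / (0.25·0.4000 + 0.6·0.6000) ≈ 0.2174
After 'absent': P(author Q) = 0.25·0.2174 / (0.25·0.2174 + 0.6·0.7826) ≈ 0.1037
After 'present': P(author Q) = 0.75·0.1037 / (0.75·0.1037 + 0.4·0.8963) ≈ 0.1783
After 'present': P(author Q) = 0.75·0.1783 / (0.75·0.1783 + 0.4·0.8217) ≈ 0.2892
After 'present': P(author Q) = 0.75·0.2892 / (0.75·0.2892 + 0.4·0.7108) ≈ 0.4328
After 'present': P(author Q) = 0.75·0.4328 / (0.75·0.4328 + 0.4·0.5672) ≈ 0.5886

0.5886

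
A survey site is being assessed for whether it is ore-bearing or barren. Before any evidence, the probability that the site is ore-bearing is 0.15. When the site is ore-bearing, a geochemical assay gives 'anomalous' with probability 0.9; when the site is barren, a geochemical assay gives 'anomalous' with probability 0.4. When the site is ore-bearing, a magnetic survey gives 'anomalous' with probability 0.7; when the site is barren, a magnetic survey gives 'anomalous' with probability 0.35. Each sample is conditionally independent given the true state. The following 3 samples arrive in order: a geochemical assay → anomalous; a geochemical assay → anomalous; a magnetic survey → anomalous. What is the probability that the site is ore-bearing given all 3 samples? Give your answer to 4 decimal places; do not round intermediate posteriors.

0.6412

After a geochemical assay='anomalous': P(ore) = 0.9·0.1500 / (0.9·0.1500 + 0.4·0.8500) ≈ 0.2842
After a geochemical assay='anomalous': P(ore) = 0.9·0.2842 / (0.9·0.2842 + 0.4·0.7158) ≈ 0.4718
After a magnetic survey='anomalous': P(ore) = 0.7·0.4718 / (0.7·0.4718 + 0.35·0.5282) ≈ 0.6412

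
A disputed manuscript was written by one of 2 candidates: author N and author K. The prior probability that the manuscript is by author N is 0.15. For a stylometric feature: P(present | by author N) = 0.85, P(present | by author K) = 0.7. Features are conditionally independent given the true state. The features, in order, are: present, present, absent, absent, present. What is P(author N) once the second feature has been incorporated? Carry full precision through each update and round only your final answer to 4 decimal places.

After 'present': P(author N) = 0.85·0.1500 / (0.85·0.1500 + 0.7·0.8500) ≈ 0.1765
After 'present': P(author N) = 0.85·0.1765 / (0.85·0.1765 + 0.7·0.8235) ≈ 0.2065

0.2065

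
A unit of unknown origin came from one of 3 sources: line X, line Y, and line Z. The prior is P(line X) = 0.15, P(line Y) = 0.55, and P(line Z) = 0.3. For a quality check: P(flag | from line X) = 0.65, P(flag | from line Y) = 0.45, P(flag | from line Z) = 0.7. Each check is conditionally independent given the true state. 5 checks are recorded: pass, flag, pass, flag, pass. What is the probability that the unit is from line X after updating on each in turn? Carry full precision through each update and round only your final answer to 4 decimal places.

0.1078

After 'pass': normaliser = 0.35·0.1500 + 0.55·0.5500 + 0.3·0.3000; P(line X) ≈ 0.1180, P(line Y) ≈ 0.6798, P(line Z) ≈ 0.2022
After 'flag': normaliser = 0.65·0.1180 + 0.45·0.6798 + 0.7·0.2022; P(line X) ≈ 0.1463, P(line Y) ≈ 0.5836, P(line Z) ≈ 0.2701
After 'pass': normaliser = 0.35·0.1463 + 0.55·0.5836 + 0.3·0.2701; P(line X) ≈ 0.1130, P(line Y) ≈ 0.7082, P(line Z) ≈ 0.1788
After 'flag': normaliser = 0.65·0.1130 + 0.45·0.7082 + 0.7·0.1788; P(line X) ≈ 0.1420, P(line Y) ≈ 0.6161, P(line Z) ≈ 0.2419
After 'pass': normaliser = 0.35·0.1420 + 0.55·0.6161 + 0.3·0.2419; P(line X) ≈ 0.1078, P(line Y) ≈ 0.7348, P(line Z) ≈ 0.1574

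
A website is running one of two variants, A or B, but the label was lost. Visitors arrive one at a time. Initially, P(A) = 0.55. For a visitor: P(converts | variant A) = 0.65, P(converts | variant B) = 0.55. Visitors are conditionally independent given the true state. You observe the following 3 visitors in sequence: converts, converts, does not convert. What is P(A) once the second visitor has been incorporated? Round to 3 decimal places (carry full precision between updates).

0.631

After 'converts': P(A) = 0.65·0.5500 / (0.65·0.5500 + 0.55·0.4500) ≈ 0.5909
After 'converts': P(A) = 0.65·0.5909 / (0.65·0.5909 + 0.55·0.4091) ≈ 0.6306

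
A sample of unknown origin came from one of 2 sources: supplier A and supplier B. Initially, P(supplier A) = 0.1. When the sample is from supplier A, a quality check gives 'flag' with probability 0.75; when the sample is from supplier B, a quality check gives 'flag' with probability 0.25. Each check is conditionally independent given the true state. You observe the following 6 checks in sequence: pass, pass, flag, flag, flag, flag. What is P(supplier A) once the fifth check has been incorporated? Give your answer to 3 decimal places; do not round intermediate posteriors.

After 'pass': P(supplier A) = 0.25·0.1000 / (0.25·0.1000 + 0.75·0.9000) ≈ 0.0357
After 'pass': P(supplier A) = 0.25·0.0357 / (0.25·0.0357 + 0.75·0.9643) ≈ 0.0122
After 'flag': P(supplier A) = 0.75·0.0122 / (0.75·0.0122 + 0.25·0.9878) ≈ 0.0357
After 'flag': P(supplier A) = 0.75·0.0357 / (0.75·0.0357 + 0.25·0.9643) ≈ 0.1000
After 'flag': P(supplier A) = 0.75·0.1000 / (0.75·0.1000 + 0.25·0.9000) ≈ 0.2500

0.250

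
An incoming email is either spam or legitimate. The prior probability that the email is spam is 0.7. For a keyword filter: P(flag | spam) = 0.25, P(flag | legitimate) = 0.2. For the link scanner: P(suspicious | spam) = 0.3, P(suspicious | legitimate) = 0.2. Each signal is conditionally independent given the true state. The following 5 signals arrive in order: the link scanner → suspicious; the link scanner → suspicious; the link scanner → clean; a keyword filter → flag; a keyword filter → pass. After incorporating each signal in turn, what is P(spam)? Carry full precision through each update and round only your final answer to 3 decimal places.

After the link scanner='suspicious': P(spam) = 0.3·0.7000 / (0.3·0.7000 + 0.2·0.3000) ≈ 0.7778
After the link scanner='suspicious': P(spam) = 0.3·0.7778 / (0.3·0.7778 + 0.2·0.2222) ≈ 0.8400
After the link scanner='clean': P(spam) = 0.7·0.8400 / (0.7·0.8400 + 0.8·0.1600) ≈ 0.8212
After a keyword filter='flag': P(spam) = 0.25·0.8212 / (0.25·0.8212 + 0.2·0.1788) ≈ 0.8517
After a keyword filter='pass': P(spam) = 0.75·0.8517 / (0.75·0.8517 + 0.8·0.1483) ≈ 0.8433

0.843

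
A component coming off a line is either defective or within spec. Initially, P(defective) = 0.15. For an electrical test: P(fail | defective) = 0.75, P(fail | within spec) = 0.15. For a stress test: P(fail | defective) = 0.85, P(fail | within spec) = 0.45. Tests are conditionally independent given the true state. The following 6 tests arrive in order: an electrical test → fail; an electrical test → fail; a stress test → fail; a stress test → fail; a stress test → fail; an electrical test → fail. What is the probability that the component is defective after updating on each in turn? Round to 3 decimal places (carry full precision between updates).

0.993

After an electrical test='fail': P(defective) = 0.75·0.1500 / (0.75·0.1500 + 0.15·0.8500) ≈ 0.4688
After an electrical test='fail': P(defective) = 0.75·0.4688 / (0.75·0.4688 + 0.15·0.5312) ≈ 0.8152
After a stress test='fail': P(defective) = 0.85·0.8152 / (0.85·0.8152 + 0.45·0.1848) ≈ 0.8929
After a stress test='fail': P(defective) = 0.85·0.8929 / (0.85·0.8929 + 0.45·0.1071) ≈ 0.9403
After a stress test='fail': P(defective) = 0.85·0.9403 / (0.85·0.9403 + 0.45·0.0597) ≈ 0.9675
After an electrical test='fail': P(defective) = 0.75·0.9675 / (0.75·0.9675 + 0.15·0.0325) ≈ 0.9933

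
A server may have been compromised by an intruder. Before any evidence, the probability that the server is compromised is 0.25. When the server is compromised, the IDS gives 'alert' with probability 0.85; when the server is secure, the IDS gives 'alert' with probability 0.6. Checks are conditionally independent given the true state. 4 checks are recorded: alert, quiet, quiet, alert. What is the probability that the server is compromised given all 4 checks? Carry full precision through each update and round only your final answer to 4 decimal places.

0.0860

After 'alert': P(compromised) = 0.85·0.2500 / (0.85·0.2500 + 0.6·0.7500) ≈ 0.3208
After 'quiet': P(compromised) = 0.15·0.3208 / (0.15·0.3208 + 0.4·0.6792) ≈ 0.1504
After 'quiet': P(compromised) = 0.15·0.1504 / (0.15·0.1504 + 0.4·0.8496) ≈ 0.0623
After 'alert': P(compromised) = 0.85·0.0623 / (0.85·0.0623 + 0.6·0.9377) ≈ 0.0860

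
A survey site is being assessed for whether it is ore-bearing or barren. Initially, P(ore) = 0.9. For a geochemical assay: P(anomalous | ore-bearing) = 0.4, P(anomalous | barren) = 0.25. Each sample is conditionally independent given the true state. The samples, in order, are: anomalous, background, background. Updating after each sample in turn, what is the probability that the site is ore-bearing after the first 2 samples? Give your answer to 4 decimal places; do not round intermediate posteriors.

Apply Bayes' rule sequentially, carrying P(ore) forward.
After 'anomalous': P(ore) = 0.4·0.9000 / (0.4·0.9000 + 0.25·0.1000) ≈ 0.9351
After 'background': P(ore) = 0.6·0.9351 / (0.6·0.9351 + 0.75·0.0649) ≈ 0.9201

0.9201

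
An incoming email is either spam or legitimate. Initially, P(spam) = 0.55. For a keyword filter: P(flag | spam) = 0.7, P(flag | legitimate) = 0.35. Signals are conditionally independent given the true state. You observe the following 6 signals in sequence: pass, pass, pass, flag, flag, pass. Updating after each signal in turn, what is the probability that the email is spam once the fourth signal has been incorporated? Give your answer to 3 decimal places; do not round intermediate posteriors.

After 'pass': P(spam) = 0.3·0.5500 / (0.3·0.5500 + 0.65·0.4500) ≈ 0.3607
After 'pass': P(spam) = 0.3·0.3607 / (0.3·0.3607 + 0.65·0.6393) ≈ 0.2066
After 'pass': P(spam) = 0.3·0.2066 / (0.3·0.2066 + 0.65·0.7934) ≈ 0.1073
After 'flag': P(spam) = 0.7·0.1073 / (0.7·0.1073 + 0.35·0.8927) ≈ 0.1938

0.194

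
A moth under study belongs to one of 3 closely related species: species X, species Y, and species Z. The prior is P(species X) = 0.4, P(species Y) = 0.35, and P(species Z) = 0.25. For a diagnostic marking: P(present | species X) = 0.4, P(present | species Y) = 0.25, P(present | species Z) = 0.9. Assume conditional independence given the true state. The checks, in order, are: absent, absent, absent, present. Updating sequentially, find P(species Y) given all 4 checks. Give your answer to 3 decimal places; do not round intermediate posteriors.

After 'absent': normaliser = 0.6·0.4000 + 0.75·0.3500 + 0.1·0.2500; P(species X) ≈ 0.4550, P(species Y) ≈ 0.4976, P(species Z) ≈ 0.0474
After 'absent': normaliser = 0.6·0.4550 + 0.75·0.4976 + 0.1·0.0474; P(species X) ≈ 0.4194, P(species Y) ≈ 0.5734, P(species Z) ≈ 0.0073
After 'absent': normaliser = 0.6·0.4194 + 0.75·0.5734 + 0.1·0.0073; P(species X) ≈ 0.3687, P(species Y) ≈ 0.6302, P(species Z) ≈ 0.0011
After 'present': normaliser = 0.4·0.3687 + 0.25·0.6302 + 0.9·0.0011; P(species X) ≈ 0.4820, P(species Y) ≈ 0.5148, P(species Z) ≈ 0.0031

0.515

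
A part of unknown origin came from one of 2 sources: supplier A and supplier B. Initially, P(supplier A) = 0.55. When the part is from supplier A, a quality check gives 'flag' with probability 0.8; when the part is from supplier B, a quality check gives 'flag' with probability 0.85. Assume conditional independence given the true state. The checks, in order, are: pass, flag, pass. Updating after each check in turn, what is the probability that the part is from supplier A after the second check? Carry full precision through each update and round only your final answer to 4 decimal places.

After 'pass': P(supplier A) = 0.2·0.5500 / (0.2·0.5500 + 0.15·0.4500) ≈ 0.6197
After 'flag': P(supplier A) = 0.8·0.6197 / (0.8·0.6197 + 0.85·0.3803) ≈ 0.6053

0.6053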